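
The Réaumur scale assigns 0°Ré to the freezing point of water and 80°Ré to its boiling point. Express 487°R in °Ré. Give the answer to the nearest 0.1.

First in Celsius: (487 - 491.67) × 5/9 = -2.5944°C.
Linearly onto the Réaumur scale: 0 + (-2.5944 / 100) × (80 - 0) = -2.1°Ré.

-2.1°Ré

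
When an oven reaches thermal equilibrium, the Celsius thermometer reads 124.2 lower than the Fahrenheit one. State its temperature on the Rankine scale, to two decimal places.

699.12°R

Let x be the Fahrenheit reading; then the Celsius reading is 5/9·x - 17.7778.
(5/9·x - 17.7778) - x = -124.2  ⇒  (-4/9)·x = -106.422  ⇒  x = 239.4500°F.
In Celsius: (239.45 - 32) × 5/9 = 115.2500°C.
In Rankine: 115.2500 × 1.8 + 491.67 = 699.12°R.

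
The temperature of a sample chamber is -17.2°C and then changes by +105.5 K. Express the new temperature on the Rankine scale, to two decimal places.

The 105.5 K change is an interval; Kelvin and Celsius degrees are the same size, so ΔC = +105.5°C.
Final Celsius temperature: -17.2000 + 105.5000 = 88.3000°C.
In Rankine: 88.3000 × 1.8 + 491.67 = 650.61°R.

650.61°R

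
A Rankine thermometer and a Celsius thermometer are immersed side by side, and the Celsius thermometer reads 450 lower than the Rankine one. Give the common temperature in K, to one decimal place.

221.1 K

Let x be the Rankine reading; then the Celsius reading is 5/9·x - 273.15.
(5/9·x - 273.15) - x = -450  ⇒  (-4/9)·x = -176.85  ⇒  x = 397.9125°R.
In Celsius: (397.9125 - 491.67) × 5/9 = -52.0875°C.
In kelvin: -52.0875 + 273.15 = 221.1 K.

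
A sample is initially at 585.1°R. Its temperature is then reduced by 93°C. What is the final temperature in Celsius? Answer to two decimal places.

-41.09°C

Initial temperature in Celsius: (585.1 - 491.67) × 5/9 = 51.9056°C.
Final Celsius temperature: 51.9056 - 93.0000 = -41.0944°C.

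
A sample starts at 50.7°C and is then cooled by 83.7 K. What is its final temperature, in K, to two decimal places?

240.15 K

The 83.7 K change is an interval; Kelvin and Celsius degrees are the same size, so ΔC = -83.7°C.
Final Celsius temperature: 50.7000 - 83.7000 = -33.0000°C.
In kelvin: -33.0000 + 273.15 = 240.15 K.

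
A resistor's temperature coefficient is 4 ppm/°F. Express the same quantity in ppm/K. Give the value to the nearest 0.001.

Since only a temperature interval is involved, the additive offset between the scales drops out.
A change of 1 K is a change of 1.8°F, so per K the value is 4 × 1.8 = 7.200.

7.200 ppm/K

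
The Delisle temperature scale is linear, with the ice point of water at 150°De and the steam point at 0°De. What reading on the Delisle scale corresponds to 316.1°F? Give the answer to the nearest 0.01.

-86.75°De

First in Celsius: (316.1 - 32) × 5/9 = 157.8333°C.
Linearly onto the Delisle scale: 150 + (157.8333 / 100) × (0 - 150) = -86.75°De.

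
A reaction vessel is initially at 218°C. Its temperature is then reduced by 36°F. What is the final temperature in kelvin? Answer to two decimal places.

The 36°F change is an interval, so only the factor 5/9 applies: -36 × 5/9 = -20.0000°C.
Final Celsius temperature: 218.0000 - 20.0000 = 198.0000°C.
In kelvin: 198.0000 + 273.15 = 471.15 K.

471.15 K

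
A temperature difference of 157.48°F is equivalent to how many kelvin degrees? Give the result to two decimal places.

87.49 K

For a temperature interval the offset drops out; only the factor 5/9 applies.
157.48 × 5/9 = 87.49.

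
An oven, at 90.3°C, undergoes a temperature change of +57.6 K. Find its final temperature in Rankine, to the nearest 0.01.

757.89°R

The 57.6 K change is an interval; Kelvin and Celsius degrees are the same size, so ΔC = +57.6°C.
Final Celsius temperature: 90.3000 + 57.6000 = 147.9000°C.
In Rankine: 147.9000 × 1.8 + 491.67 = 757.89°R.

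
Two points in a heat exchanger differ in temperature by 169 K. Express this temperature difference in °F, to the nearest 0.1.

Only the scale ratio 1.8 matters for a change in temperature.
169 × 1.8 = 304.2.

304.2°F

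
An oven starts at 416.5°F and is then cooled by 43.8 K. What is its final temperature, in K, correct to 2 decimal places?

442.96 K

Initial temperature in Celsius: (416.5 - 32) × 5/9 = 213.6111°C.
The 43.8 K change is an interval; Kelvin and Celsius degrees are the same size, so ΔC = -43.8°C.
Final Celsius temperature: 213.6111 - 43.8000 = 169.8111°C.
In kelvin: 169.8111 + 273.15 = 442.96 K.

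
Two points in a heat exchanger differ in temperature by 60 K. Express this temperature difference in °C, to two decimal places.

Kelvin and Celsius degrees are the same size, so the interval is unchanged: 60.00.

60.00°C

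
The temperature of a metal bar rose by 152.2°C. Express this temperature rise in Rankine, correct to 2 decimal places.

An interval of 1°C corresponds to 1.8°R.
152.2 × 1.8 = 273.96.

273.96°R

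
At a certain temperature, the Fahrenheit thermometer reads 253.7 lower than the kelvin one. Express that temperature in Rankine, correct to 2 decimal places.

Let x be the kelvin reading; then the Fahrenheit reading is 1.8·x - 459.67.
(1.8·x - 459.67) - x = -253.7  ⇒  (0.8)·x = 205.97  ⇒  x = 257.4625 K.
In Celsius: 257.4625 - 273.15 = -15.6875°C.
In Rankine: -15.6875 × 1.8 + 491.67 = 463.43°R.

463.43°R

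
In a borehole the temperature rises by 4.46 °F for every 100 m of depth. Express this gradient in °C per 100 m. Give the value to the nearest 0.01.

The quantity depends on a temperature interval, so only the ratio of degree sizes applies; the offset between the scales is irrelevant.
A change of 1°F is a change of 5/9°C, so 4.46 × 5/9 = 2.48.

2.48 °C/100 m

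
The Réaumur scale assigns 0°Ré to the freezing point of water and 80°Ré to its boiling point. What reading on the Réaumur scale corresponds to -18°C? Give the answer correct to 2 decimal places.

-14.40°Ré

Linearly onto the Réaumur scale: 0 + (-18.0000 / 100) × (80 - 0) = -14.40°Ré.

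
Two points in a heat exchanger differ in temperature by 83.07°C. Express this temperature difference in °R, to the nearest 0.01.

For a temperature interval the offset drops out; only the factor 1.8 applies.
83.07 × 1.8 = 149.53.

149.53°R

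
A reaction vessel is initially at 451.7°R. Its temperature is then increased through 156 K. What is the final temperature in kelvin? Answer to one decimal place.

406.9 K

Initial temperature in Celsius: (451.7 - 491.67) × 5/9 = -22.2056°C.
The 156 K change is an interval; Kelvin and Celsius degrees are the same size, so ΔC = +156°C.
Final Celsius temperature: -22.2056 + 156.0000 = 133.7944°C.
In kelvin: 133.7944 + 273.15 = 406.9 K.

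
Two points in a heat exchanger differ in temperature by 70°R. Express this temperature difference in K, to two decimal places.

38.89 K

For a temperature interval the offset drops out; only the factor 5/9 applies.
70 × 5/9 = 38.89.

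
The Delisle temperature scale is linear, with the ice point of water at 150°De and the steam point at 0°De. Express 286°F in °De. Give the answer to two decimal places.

-61.67°De

First in Celsius: (286 - 32) × 5/9 = 141.1111°C.
Linearly onto the Delisle scale: 150 + (141.1111 / 100) × (0 - 150) = -61.67°De.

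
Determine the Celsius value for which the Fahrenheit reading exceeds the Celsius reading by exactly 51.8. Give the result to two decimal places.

Let C be the Celsius reading. The Fahrenheit reading is F = 1.8·C + 32.
Require F - C = 51.8: (0.8)·C + 32 = 51.8.
C = (51.8 - 32) / (0.8) = 24.75.

24.75°C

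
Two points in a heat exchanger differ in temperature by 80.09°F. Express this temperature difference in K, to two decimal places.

An interval of 1°F corresponds to 5/9 K.
80.09 × 5/9 = 44.49.

44.49 K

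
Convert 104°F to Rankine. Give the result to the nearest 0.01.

563.67°R

In Celsius: (104 - 32) × 5/9 = 40.0000°C.
In Rankine: 40.0000 × 1.8 + 491.67 = 563.67°R.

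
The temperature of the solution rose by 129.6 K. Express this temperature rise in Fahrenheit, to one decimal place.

For a temperature interval the offset drops out; only the factor 1.8 applies.
129.6 × 1.8 = 233.3.

233.3°F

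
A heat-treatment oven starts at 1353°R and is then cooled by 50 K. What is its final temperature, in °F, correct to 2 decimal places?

803.33°F

Initial temperature in Celsius: (1353 - 491.67) × 5/9 = 478.5167°C.
The 50 K change is an interval; Kelvin and Celsius degrees are the same size, so ΔC = -50°C.
Final Celsius temperature: 478.5167 - 50.0000 = 428.5167°C.
In Fahrenheit: 428.5167 × 1.8 + 32 = 803.33°F.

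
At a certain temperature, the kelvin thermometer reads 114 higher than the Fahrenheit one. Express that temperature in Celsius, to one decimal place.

158.9°C

Let x be the Fahrenheit reading; then the kelvin reading is 5/9·x + 255.372.
(5/9·x + 255.372) - x = 114  ⇒  (-4/9)·x = -141.372  ⇒  x = 318.0875°F.
In Celsius: (318.0875 - 32) × 5/9 = 158.9°C.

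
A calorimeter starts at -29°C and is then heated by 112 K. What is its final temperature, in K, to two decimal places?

The 112 K change is an interval; Kelvin and Celsius degrees are the same size, so ΔC = +112°C.
Final Celsius temperature: -29.0000 + 112.0000 = 83.0000°C.
In kelvin: 83.0000 + 273.15 = 356.15 K.

356.15 K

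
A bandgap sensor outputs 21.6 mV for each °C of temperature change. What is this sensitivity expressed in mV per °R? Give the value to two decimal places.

The quantity depends on a temperature interval, so only the ratio of degree sizes applies; the offset between the scales is irrelevant.
A change of 1°R is a change of 5/9°C, so per °R the value is 21.6 × 5/9 = 12.00.

12.00 mV per °R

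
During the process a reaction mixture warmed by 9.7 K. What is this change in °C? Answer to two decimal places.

Kelvin and Celsius degrees are the same size, so the interval is unchanged: 9.70.

9.70°C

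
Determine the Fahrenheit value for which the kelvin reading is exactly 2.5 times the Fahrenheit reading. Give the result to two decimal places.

131.33°F

Let F be the Fahrenheit reading. The kelvin reading is K = 5/9·F + 255.372.
Require K = 2.5·F: 5/9·F + 255.372 = 2.5·F.
(-35/18)·F = -255.372  ⇒  F = 131.33.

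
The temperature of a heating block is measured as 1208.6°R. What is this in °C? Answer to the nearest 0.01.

In Celsius: (1208.6 - 491.67) × 5/9 = 398.2944°C.

398.29°C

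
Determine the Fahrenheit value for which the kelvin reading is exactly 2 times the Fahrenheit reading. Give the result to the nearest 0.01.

176.80°F

Let F be the Fahrenheit reading. The kelvin reading is K = 5/9·F + 255.372.
Require K = 2·F: 5/9·F + 255.372 = 2·F.
(-13/9)·F = -255.372  ⇒  F = 176.80.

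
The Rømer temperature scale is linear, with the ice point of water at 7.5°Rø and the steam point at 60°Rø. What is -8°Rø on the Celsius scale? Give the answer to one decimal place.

Linear interpolation between the fixed points: C = (-8 - 7.5) × 100 / (60 - 7.5) = -29.5238°C.

-29.5°C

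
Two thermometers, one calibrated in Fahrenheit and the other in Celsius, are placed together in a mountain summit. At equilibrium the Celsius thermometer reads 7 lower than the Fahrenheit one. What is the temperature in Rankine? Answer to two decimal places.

Let x be the Fahrenheit reading; then the Celsius reading is 5/9·x - 17.7778.
(5/9·x - 17.7778) - x = -7  ⇒  (-4/9)·x = 97/9  ⇒  x = -24.2500°F.
In Celsius: (-24.25 - 32) × 5/9 = -31.2500°C.
In Rankine: -31.2500 × 1.8 + 491.67 = 435.42°R.

435.42°R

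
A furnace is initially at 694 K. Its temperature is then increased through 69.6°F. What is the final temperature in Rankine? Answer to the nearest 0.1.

1318.8°R

Initial temperature in Celsius: 694 - 273.15 = 420.8500°C.
The 69.6°F change is an interval, so only the factor 5/9 applies: +69.6 × 5/9 = +38.6667°C.
Final Celsius temperature: 420.8500 + 38.6667 = 459.5167°C.
In Rankine: 459.5167 × 1.8 + 491.67 = 1318.8°R.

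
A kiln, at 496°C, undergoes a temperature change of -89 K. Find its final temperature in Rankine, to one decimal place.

1224.3°R

The 89 K change is an interval; Kelvin and Celsius degrees are the same size, so ΔC = -89°C.
Final Celsius temperature: 496.0000 - 89.0000 = 407.0000°C.
In Rankine: 407.0000 × 1.8 + 491.67 = 1224.3°R.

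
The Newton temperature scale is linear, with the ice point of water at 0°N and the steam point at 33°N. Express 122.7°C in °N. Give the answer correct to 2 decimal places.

40.49°N

Linearly onto the Newton scale: 0 + (122.7000 / 100) × (33 - 0) = 40.49°N.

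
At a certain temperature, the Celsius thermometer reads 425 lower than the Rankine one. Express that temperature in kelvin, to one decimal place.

Let x be the Rankine reading; then the Celsius reading is 5/9·x - 273.15.
(5/9·x - 273.15) - x = -425  ⇒  (-4/9)·x = -151.85  ⇒  x = 341.6625°R.
In Celsius: (341.6625 - 491.67) × 5/9 = -83.3375°C.
In kelvin: -83.3375 + 273.15 = 189.8 K.

189.8 K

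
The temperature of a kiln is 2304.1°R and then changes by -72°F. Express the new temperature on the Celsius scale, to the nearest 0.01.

966.91°C

Initial temperature in Celsius: (2304.1 - 491.67) × 5/9 = 1006.9056°C.
The 72°F change is an interval, so only the factor 5/9 applies: -72 × 5/9 = -40.0000°C.
Final Celsius temperature: 1006.9056 - 40.0000 = 966.9056°C.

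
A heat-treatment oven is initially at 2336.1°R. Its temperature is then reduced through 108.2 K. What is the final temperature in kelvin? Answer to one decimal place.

Initial temperature in Celsius: (2336.1 - 491.67) × 5/9 = 1024.6833°C.
The 108.2 K change is an interval; Kelvin and Celsius degrees are the same size, so ΔC = -108.2°C.
Final Celsius temperature: 1024.6833 - 108.2000 = 916.4833°C.
In kelvin: 916.4833 + 273.15 = 1189.6 K.

1189.6 K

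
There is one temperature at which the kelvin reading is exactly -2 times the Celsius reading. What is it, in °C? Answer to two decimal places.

-91.05°C

Let C be the Celsius reading. The kelvin reading is K = 1·C + 273.15.
Require K = -2·C: 1·C + 273.15 = -2·C.
(3)·C = -273.15  ⇒  C = -91.05.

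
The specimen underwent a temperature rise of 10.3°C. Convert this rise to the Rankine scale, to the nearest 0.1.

For a temperature interval the offset drops out; only the factor 1.8 applies.
10.3 × 1.8 = 18.5.

18.5°R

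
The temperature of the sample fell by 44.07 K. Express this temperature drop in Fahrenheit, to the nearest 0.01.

An interval of 1 K corresponds to 1.8°F.
44.07 × 1.8 = 79.33.

79.33°F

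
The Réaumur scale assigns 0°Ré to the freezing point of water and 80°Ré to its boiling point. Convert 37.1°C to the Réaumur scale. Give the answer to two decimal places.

Linearly onto the Réaumur scale: 0 + (37.1000 / 100) × (80 - 0) = 29.68°Ré.

29.68°Ré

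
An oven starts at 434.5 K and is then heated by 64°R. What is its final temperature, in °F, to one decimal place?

386.4°F

Initial temperature in Celsius: 434.5 - 273.15 = 161.3500°C.
The 64°R change is an interval, so only the factor 5/9 applies: +64 × 5/9 = +35.5556°C.
Final Celsius temperature: 161.3500 + 35.5556 = 196.9056°C.
In Fahrenheit: 196.9056 × 1.8 + 32 = 386.4°F.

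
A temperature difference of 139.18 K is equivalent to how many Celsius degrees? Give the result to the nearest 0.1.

Kelvin and Celsius degrees are the same size, so the interval is unchanged: 139.2.

139.2°C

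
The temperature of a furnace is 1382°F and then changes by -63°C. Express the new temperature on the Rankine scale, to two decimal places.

1728.27°R

Initial temperature in Celsius: (1382 - 32) × 5/9 = 750.0000°C.
Final Celsius temperature: 750.0000 - 63.0000 = 687.0000°C.
In Rankine: 687.0000 × 1.8 + 491.67 = 1728.27°R.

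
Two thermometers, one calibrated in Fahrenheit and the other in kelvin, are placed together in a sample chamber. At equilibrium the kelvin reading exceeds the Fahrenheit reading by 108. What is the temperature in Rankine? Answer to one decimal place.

791.3°R

Let x be the Fahrenheit reading; then the kelvin reading is 5/9·x + 255.372.
(5/9·x + 255.372) - x = 108  ⇒  (-4/9)·x = -147.372  ⇒  x = 331.5875°F.
In Celsius: (331.5875 - 32) × 5/9 = 166.4375°C.
In Rankine: 166.4375 × 1.8 + 491.67 = 791.3°R.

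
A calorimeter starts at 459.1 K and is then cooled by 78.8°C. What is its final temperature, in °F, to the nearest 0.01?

224.87°F

Initial temperature in Celsius: 459.1 - 273.15 = 185.9500°C.
Final Celsius temperature: 185.9500 - 78.8000 = 107.1500°C.
In Fahrenheit: 107.1500 × 1.8 + 32 = 224.87°F.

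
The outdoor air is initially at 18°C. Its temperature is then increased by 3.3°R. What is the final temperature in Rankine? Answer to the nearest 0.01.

527.37°R

The 3.3°R change is an interval, so only the factor 5/9 applies: +3.3 × 5/9 = +1.8333°C.
Final Celsius temperature: 18.0000 + 1.8333 = 19.8333°C.
In Rankine: 19.8333 × 1.8 + 491.67 = 527.37°R.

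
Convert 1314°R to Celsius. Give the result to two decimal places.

456.85°C

In Celsius: (1314 - 491.67) × 5/9 = 456.8500°C.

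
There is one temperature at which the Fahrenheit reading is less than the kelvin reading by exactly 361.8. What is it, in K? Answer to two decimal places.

Let K be the kelvin reading. The Fahrenheit reading is F = 1.8·K - 459.67.
Require F - K = -361.8: (0.8)·K - 459.67 = -361.8.
K = (-361.8 + 459.67) / (0.8) = 122.34.

122.34 K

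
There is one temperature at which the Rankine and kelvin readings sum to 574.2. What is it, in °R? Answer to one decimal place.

369.1°R

Let R be the Rankine reading. The kelvin reading is K = 5/9·R.
Require R + K = 574.2: (14/9)·R = 574.2.
R = (574.2) / (14/9) = 369.1.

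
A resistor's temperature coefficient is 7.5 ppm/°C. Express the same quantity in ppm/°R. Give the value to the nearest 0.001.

The quantity depends on a temperature interval, so only the ratio of degree sizes applies; the offset between the scales is irrelevant.
A change of 1°R is a change of 5/9°C, so per °R the value is 7.5 × 5/9 = 4.167.

4.167 ppm/°R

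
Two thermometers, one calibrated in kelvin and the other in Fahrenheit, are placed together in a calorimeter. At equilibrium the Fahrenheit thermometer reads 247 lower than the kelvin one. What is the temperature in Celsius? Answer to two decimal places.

-7.31°C

Let x be the kelvin reading; then the Fahrenheit reading is 1.8·x - 459.67.
(1.8·x - 459.67) - x = -247  ⇒  (0.8)·x = 212.67  ⇒  x = 265.8375 K.
In Celsius: 265.8375 - 273.15 = -7.31°C.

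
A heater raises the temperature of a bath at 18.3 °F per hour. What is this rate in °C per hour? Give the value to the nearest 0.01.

10.17 °C/hour

The quantity depends on a temperature interval, so only the ratio of degree sizes applies; the offset between the scales is irrelevant.
A change of 1°F is a change of 5/9°C, so 18.3 × 5/9 = 10.17.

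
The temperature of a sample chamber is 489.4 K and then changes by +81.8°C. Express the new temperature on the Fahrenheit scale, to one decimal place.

568.5°F

Initial temperature in Celsius: 489.4 - 273.15 = 216.2500°C.
Final Celsius temperature: 216.2500 + 81.8000 = 298.0500°C.
In Fahrenheit: 298.0500 × 1.8 + 32 = 568.5°F.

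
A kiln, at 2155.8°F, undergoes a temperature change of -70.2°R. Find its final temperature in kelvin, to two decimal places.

Initial temperature in Celsius: (2155.8 - 32) × 5/9 = 1179.8889°C.
The 70.2°R change is an interval, so only the factor 5/9 applies: -70.2 × 5/9 = -39.0000°C.
Final Celsius temperature: 1179.8889 - 39.0000 = 1140.8889°C.
In kelvin: 1140.8889 + 273.15 = 1414.04 K.

1414.04 K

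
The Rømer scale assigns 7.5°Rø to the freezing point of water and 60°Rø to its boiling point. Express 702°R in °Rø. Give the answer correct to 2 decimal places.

68.85°Rø

First in Celsius: (702 - 491.67) × 5/9 = 116.8500°C.
Linearly onto the Rømer scale: 7.5 + (116.8500 / 100) × (60 - 7.5) = 68.85°Rø.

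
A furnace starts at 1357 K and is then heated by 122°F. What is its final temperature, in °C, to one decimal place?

1151.6°C

Initial temperature in Celsius: 1357 - 273.15 = 1083.8500°C.
The 122°F change is an interval, so only the factor 5/9 applies: +122 × 5/9 = +67.7778°C.
Final Celsius temperature: 1083.8500 + 67.7778 = 1151.6278°C.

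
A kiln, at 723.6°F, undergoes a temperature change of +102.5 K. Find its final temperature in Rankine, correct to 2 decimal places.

Initial temperature in Celsius: (723.6 - 32) × 5/9 = 384.2222°C.
The 102.5 K change is an interval; Kelvin and Celsius degrees are the same size, so ΔC = +102.5°C.
Final Celsius temperature: 384.2222 + 102.5000 = 486.7222°C.
In Rankine: 486.7222 × 1.8 + 491.67 = 1367.77°R.

1367.77°R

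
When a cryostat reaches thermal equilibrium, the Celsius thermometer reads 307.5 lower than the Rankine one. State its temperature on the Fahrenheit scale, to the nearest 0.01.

Let x be the Rankine reading; then the Celsius reading is 5/9·x - 273.15.
(5/9·x - 273.15) - x = -307.5  ⇒  (-4/9)·x = -34.35  ⇒  x = 77.2875°R.
In Celsius: (77.2875 - 491.67) × 5/9 = -230.2125°C.
In Fahrenheit: -230.2125 × 1.8 + 32 = -382.38°F.

-382.38°F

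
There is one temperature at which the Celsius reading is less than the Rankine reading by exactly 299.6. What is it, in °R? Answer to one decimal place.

59.5°R

Let R be the Rankine reading. The Celsius reading is C = 5/9·R - 273.15.
Require C - R = -299.6: (-4/9)·R - 273.15 = -299.6.
R = (-299.6 + 273.15) / (-4/9) = 59.5.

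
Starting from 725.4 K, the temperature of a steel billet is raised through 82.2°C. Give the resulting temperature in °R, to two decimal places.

1453.68°R

Initial temperature in Celsius: 725.4 - 273.15 = 452.2500°C.
Final Celsius temperature: 452.2500 + 82.2000 = 534.4500°C.
In Rankine: 534.4500 × 1.8 + 491.67 = 1453.68°R.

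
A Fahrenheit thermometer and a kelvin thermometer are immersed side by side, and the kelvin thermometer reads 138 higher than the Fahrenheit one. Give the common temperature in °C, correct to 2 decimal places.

128.94°C

Let x be the Fahrenheit reading; then the kelvin reading is 5/9·x + 255.372.
(5/9·x + 255.372) - x = 138  ⇒  (-4/9)·x = -117.372  ⇒  x = 264.0875°F.
In Celsius: (264.0875 - 32) × 5/9 = 128.94°C.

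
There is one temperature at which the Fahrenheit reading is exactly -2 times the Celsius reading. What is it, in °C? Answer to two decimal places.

-8.42°C

Let C be the Celsius reading. The Fahrenheit reading is F = 1.8·C + 32.
Require F = -2·C: 1.8·C + 32 = -2·C.
(3.8)·C = -32  ⇒  C = -8.42.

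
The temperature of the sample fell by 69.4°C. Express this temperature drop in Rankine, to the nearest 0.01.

124.92°R

Only the scale ratio 1.8 matters for a change in temperature.
69.4 × 1.8 = 124.92.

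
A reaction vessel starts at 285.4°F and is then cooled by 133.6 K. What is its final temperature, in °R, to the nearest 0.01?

504.59°R

Initial temperature in Celsius: (285.4 - 32) × 5/9 = 140.7778°C.
The 133.6 K change is an interval; Kelvin and Celsius degrees are the same size, so ΔC = -133.6°C.
Final Celsius temperature: 140.7778 - 133.6000 = 7.1778°C.
In Rankine: 7.1778 × 1.8 + 491.67 = 504.59°R.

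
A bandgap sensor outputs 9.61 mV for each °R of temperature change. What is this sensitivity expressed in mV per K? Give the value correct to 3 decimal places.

17.298 mV per K

The quantity depends on a temperature interval, so only the ratio of degree sizes applies; the offset between the scales is irrelevant.
A change of 1 K is a change of 1.8°R, so per K the value is 9.61 × 1.8 = 17.298.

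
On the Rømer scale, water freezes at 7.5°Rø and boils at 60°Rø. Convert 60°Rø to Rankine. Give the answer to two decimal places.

671.67°R

Linear interpolation between the fixed points: C = (60 - 7.5) × 100 / (60 - 7.5) = 100.0000°C.
Then 100.0000 × 1.8 + 491.67 = 671.67°R.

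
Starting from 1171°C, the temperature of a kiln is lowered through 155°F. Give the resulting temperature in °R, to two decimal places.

2444.47°R

The 155°F change is an interval, so only the factor 5/9 applies: -155 × 5/9 = -86.1111°C.
Final Celsius temperature: 1171.0000 - 86.1111 = 1084.8889°C.
In Rankine: 1084.8889 × 1.8 + 491.67 = 2444.47°R.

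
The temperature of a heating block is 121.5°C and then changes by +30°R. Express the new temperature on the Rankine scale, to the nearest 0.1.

740.4°R

The 30°R change is an interval, so only the factor 5/9 applies: +30 × 5/9 = +16.6667°C.
Final Celsius temperature: 121.5000 + 16.6667 = 138.1667°C.
In Rankine: 138.1667 × 1.8 + 491.67 = 740.4°R.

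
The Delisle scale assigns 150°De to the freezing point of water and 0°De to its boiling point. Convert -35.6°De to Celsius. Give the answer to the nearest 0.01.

Linear interpolation between the fixed points: C = (-35.6 - 150) × 100 / (0 - 150) = 123.7333°C.

123.73°C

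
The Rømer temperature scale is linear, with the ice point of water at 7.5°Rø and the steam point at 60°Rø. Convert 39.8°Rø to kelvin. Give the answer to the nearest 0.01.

Linear interpolation between the fixed points: C = (39.8 - 7.5) × 100 / (60 - 7.5) = 61.5238°C.
Then 61.5238 + 273.15 = 334.67 K.

334.67 K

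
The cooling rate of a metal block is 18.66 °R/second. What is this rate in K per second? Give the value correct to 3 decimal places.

The quantity depends on a temperature interval, so only the ratio of degree sizes applies; the offset between the scales is irrelevant.
A change of 1°R is a change of 5/9 K, so 18.66 × 5/9 = 10.367.

10.367 K/second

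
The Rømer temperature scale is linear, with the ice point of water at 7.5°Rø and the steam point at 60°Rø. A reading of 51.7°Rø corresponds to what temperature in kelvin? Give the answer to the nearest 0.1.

Linear interpolation between the fixed points: C = (51.7 - 7.5) × 100 / (60 - 7.5) = 84.1905°C.
Then 84.1905 + 273.15 = 357.3 K.

357.3 K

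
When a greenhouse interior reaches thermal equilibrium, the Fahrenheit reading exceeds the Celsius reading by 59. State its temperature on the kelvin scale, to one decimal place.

306.9 K

Let x be the Celsius reading; then the Fahrenheit reading is 1.8·x + 32.
(1.8·x + 32) - x = 59  ⇒  (0.8)·x = 27  ⇒  x = 33.7500°C.
In kelvin: 33.7500 + 273.15 = 306.9 K.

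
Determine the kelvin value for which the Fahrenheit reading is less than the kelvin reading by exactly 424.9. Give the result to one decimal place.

Let K be the kelvin reading. The Fahrenheit reading is F = 1.8·K - 459.67.
Require F - K = -424.9: (0.8)·K - 459.67 = -424.9.
K = (-424.9 + 459.67) / (0.8) = 43.5.

43.5 K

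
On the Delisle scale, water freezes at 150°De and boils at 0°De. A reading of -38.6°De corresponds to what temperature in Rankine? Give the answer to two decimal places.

717.99°R

Linear interpolation between the fixed points: C = (-38.6 - 150) × 100 / (0 - 150) = 125.7333°C.
Then 125.7333 × 1.8 + 491.67 = 717.99°R.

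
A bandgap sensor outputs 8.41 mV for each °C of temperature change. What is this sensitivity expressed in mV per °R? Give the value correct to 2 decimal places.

4.67 mV per °R

Since only a temperature interval is involved, the additive offset between the scales drops out.
A change of 1°R is a change of 5/9°C, so per °R the value is 8.41 × 5/9 = 4.67.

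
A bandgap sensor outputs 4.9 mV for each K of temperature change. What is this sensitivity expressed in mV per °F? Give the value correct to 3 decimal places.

2.722 mV per °F

Since only a temperature interval is involved, the additive offset between the scales drops out.
A change of 1°F is a change of 5/9 K, so per °F the value is 4.9 × 5/9 = 2.722.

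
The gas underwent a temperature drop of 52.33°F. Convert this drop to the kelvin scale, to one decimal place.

Only the scale ratio 5/9 matters for a change in temperature.
52.33 × 5/9 = 29.1.

29.1 K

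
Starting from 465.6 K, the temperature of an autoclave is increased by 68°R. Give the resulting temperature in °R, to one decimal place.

906.1°R

Initial temperature in Celsius: 465.6 - 273.15 = 192.4500°C.
The 68°R change is an interval, so only the factor 5/9 applies: +68 × 5/9 = +37.7778°C.
Final Celsius temperature: 192.4500 + 37.7778 = 230.2278°C.
In Rankine: 230.2278 × 1.8 + 491.67 = 906.1°R.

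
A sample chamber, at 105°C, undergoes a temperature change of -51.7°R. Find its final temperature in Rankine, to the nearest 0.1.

The 51.7°R change is an interval, so only the factor 5/9 applies: -51.7 × 5/9 = -28.7222°C.
Final Celsius temperature: 105.0000 - 28.7222 = 76.2778°C.
In Rankine: 76.2778 × 1.8 + 491.67 = 629.0°R.

629.0°R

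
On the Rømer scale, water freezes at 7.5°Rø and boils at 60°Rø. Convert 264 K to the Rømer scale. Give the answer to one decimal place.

2.7°Rø

First in Celsius: 264 - 273.15 = -9.1500°C.
Linearly onto the Rømer scale: 7.5 + (-9.1500 / 100) × (60 - 7.5) = 2.7°Rø.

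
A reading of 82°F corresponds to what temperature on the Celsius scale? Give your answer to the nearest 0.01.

In Celsius: (82 - 32) × 5/9 = 27.7778°C.

27.78°C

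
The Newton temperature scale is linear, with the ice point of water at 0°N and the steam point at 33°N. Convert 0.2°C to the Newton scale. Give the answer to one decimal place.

Linearly onto the Newton scale: 0 + (0.2000 / 100) × (33 - 0) = 0.1°N.

0.1°N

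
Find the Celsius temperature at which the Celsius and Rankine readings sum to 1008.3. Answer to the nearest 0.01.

Let C be the Celsius reading. The Rankine reading is R = 1.8·C + 491.67.
Require C + R = 1008.3: (2.8)·C + 491.67 = 1008.3.
C = (1008.3 - 491.67) / (2.8) = 184.51.

184.51°C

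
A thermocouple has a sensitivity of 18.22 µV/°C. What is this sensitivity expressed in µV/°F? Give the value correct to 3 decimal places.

The quantity depends on a temperature interval, so only the ratio of degree sizes applies; the offset between the scales is irrelevant.
A change of 1°F is a change of 5/9°C, so per °F the value is 18.22 × 5/9 = 10.122.

10.122 µV/°F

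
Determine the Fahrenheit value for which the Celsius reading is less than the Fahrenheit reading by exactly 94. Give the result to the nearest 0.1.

Let F be the Fahrenheit reading. The Celsius reading is C = 5/9·F - 17.7778.
Require C - F = -94: (-4/9)·F - 17.7778 = -94.
F = (-94 + 17.7778) / (-4/9) = 171.5.

171.5°F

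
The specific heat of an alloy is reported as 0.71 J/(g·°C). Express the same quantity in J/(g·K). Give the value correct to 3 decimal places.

The quantity depends on a temperature interval, so only the ratio of degree sizes applies; the offset between the scales is irrelevant.
A change of 1 K is a change of 1°C, so per K the value is 0.71 × 1 = 0.710.

0.710 J/(g·K)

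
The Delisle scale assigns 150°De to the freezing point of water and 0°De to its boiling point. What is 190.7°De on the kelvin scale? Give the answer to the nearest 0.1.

Linear interpolation between the fixed points: C = (190.7 - 150) × 100 / (0 - 150) = -27.1333°C.
Then -27.1333 + 273.15 = 246.0 K.

246.0 K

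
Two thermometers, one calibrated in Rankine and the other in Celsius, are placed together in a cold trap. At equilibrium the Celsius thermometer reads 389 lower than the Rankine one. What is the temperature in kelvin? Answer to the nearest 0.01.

Let x be the Rankine reading; then the Celsius reading is 5/9·x - 273.15.
(5/9·x - 273.15) - x = -389  ⇒  (-4/9)·x = -115.85  ⇒  x = 260.6625°R.
In Celsius: (260.6625 - 491.67) × 5/9 = -128.3375°C.
In kelvin: -128.3375 + 273.15 = 144.81 K.

144.81 K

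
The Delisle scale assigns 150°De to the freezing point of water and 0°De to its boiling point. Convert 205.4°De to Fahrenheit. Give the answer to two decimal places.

Linear interpolation between the fixed points: C = (205.4 - 150) × 100 / (0 - 150) = -36.9333°C.
Then -36.9333 × 1.8 + 32 = -34.48°F.

-34.48°F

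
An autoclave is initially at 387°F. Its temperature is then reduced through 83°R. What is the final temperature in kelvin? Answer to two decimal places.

424.26 K

Initial temperature in Celsius: (387 - 32) × 5/9 = 197.2222°C.
The 83°R change is an interval, so only the factor 5/9 applies: -83 × 5/9 = -46.1111°C.
Final Celsius temperature: 197.2222 - 46.1111 = 151.1111°C.
In kelvin: 151.1111 + 273.15 = 424.26 K.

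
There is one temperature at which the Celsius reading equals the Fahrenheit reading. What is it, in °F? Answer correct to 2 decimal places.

-40.00°F

Let F be the Fahrenheit reading. The Celsius reading is C = 5/9·F - 17.7778.
Set C = F: 5/9·F - 17.7778 = F.
(-4/9)·F = 17.7778  ⇒  F = -40.00.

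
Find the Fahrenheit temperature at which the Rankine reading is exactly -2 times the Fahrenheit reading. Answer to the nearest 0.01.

Let F be the Fahrenheit reading. The Rankine reading is R = 1·F + 459.67.
Require R = -2·F: 1·F + 459.67 = -2·F.
(3)·F = -459.67  ⇒  F = -153.22.

-153.22°F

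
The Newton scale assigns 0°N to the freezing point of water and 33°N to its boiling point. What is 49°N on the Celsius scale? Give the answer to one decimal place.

Linear interpolation between the fixed points: C = (49 - 0) × 100 / (33 - 0) = 148.4848°C.

148.5°C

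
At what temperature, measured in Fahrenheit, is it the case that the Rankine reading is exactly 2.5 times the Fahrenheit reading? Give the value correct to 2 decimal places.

306.45°F

Let F be the Fahrenheit reading. The Rankine reading is R = 1·F + 459.67.
Require R = 2.5·F: 1·F + 459.67 = 2.5·F.
(-1.5)·F = -459.67  ⇒  F = 306.45.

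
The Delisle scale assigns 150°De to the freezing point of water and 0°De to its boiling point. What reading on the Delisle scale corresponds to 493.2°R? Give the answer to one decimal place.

First in Celsius: (493.2 - 491.67) × 5/9 = 0.8500°C.
Linearly onto the Delisle scale: 150 + (0.8500 / 100) × (0 - 150) = 148.7°De.

148.7°De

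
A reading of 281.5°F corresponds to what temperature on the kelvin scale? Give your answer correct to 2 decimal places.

In Celsius: (281.5 - 32) × 5/9 = 138.6111°C.
In kelvin: 138.6111 + 273.15 = 411.76 K.

411.76 K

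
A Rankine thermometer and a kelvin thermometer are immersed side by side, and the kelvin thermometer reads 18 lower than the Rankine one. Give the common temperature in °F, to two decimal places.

Let x be the Rankine reading; then the kelvin reading is 5/9·x.
(5/9·x) - x = -18  ⇒  (-4/9)·x = -18  ⇒  x = 40.5000°R.
In Celsius: (40.5 - 491.67) × 5/9 = -250.6500°C.
In Fahrenheit: -250.6500 × 1.8 + 32 = -419.17°F.

-419.17°F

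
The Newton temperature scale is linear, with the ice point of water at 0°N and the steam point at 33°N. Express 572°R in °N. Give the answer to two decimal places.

14.73°N

First in Celsius: (572 - 491.67) × 5/9 = 44.6278°C.
Linearly onto the Newton scale: 0 + (44.6278 / 100) × (33 - 0) = 14.73°N.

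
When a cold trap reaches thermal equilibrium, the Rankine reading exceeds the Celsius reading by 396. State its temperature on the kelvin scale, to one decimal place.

153.6 K

Let x be the Celsius reading; then the Rankine reading is 1.8·x + 491.67.
(1.8·x + 491.67) - x = 396  ⇒  (0.8)·x = -95.67  ⇒  x = -119.5875°C.
In kelvin: -119.5875 + 273.15 = 153.6 K.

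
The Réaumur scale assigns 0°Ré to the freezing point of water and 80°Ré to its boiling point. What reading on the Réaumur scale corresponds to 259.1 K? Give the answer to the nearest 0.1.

First in Celsius: 259.1 - 273.15 = -14.0500°C.
Linearly onto the Réaumur scale: 0 + (-14.0500 / 100) × (80 - 0) = -11.2°Ré.

-11.2°Ré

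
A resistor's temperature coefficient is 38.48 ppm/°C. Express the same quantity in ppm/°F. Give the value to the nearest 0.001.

Since only a temperature interval is involved, the additive offset between the scales drops out.
A change of 1°F is a change of 5/9°C, so per °F the value is 38.48 × 5/9 = 21.378.

21.378 ppm/°F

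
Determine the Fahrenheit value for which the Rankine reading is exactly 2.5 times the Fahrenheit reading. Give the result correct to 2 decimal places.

Let F be the Fahrenheit reading. The Rankine reading is R = 1·F + 459.67.
Require R = 2.5·F: 1·F + 459.67 = 2.5·F.
(-1.5)·F = -459.67  ⇒  F = 306.45.

306.45°F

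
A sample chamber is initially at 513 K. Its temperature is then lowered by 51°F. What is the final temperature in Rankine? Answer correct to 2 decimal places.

872.40°R

Initial temperature in Celsius: 513 - 273.15 = 239.8500°C.
The 51°F change is an interval, so only the factor 5/9 applies: -51 × 5/9 = -28.3333°C.
Final Celsius temperature: 239.8500 - 28.3333 = 211.5167°C.
In Rankine: 211.5167 × 1.8 + 491.67 = 872.40°R.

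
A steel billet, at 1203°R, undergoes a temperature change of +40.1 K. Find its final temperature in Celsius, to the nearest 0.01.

Initial temperature in Celsius: (1203 - 491.67) × 5/9 = 395.1833°C.
The 40.1 K change is an interval; Kelvin and Celsius degrees are the same size, so ΔC = +40.1°C.
Final Celsius temperature: 395.1833 + 40.1000 = 435.2833°C.

435.28°C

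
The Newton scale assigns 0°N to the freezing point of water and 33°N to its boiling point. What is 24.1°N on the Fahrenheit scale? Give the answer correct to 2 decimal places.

Linear interpolation between the fixed points: C = (24.1 - 0) × 100 / (33 - 0) = 73.0303°C.
Then 73.0303 × 1.8 + 32 = 163.45°F.

163.45°F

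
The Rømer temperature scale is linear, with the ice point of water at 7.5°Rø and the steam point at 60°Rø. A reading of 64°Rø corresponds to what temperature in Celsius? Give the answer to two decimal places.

Linear interpolation between the fixed points: C = (64 - 7.5) × 100 / (60 - 7.5) = 107.6190°C.

107.62°C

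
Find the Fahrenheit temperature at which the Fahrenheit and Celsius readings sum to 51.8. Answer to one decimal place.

Let F be the Fahrenheit reading. The Celsius reading is C = 5/9·F - 17.7778.
Require F + C = 51.8: (14/9)·F - 17.7778 = 51.8.
F = (51.8 + 17.7778) / (14/9) = 44.7.

44.7°F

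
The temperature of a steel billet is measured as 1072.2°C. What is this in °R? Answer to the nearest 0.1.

In Rankine: 1072.2000 × 1.8 + 491.67 = 2421.6°R.

2421.6°R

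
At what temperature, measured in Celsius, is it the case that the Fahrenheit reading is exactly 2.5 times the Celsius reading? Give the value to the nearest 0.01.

45.71°C

Let C be the Celsius reading. The Fahrenheit reading is F = 1.8·C + 32.
Require F = 2.5·C: 1.8·C + 32 = 2.5·C.
(-0.7)·C = -32  ⇒  C = 45.71.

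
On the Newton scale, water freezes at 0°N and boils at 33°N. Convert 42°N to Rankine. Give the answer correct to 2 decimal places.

Linear interpolation between the fixed points: C = (42 - 0) × 100 / (33 - 0) = 127.2727°C.
Then 127.2727 × 1.8 + 491.67 = 720.76°R.

720.76°R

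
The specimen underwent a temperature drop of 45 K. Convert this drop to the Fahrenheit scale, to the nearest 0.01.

For a temperature interval the offset drops out; only the factor 1.8 applies.
45 × 1.8 = 81.00.

81.00°F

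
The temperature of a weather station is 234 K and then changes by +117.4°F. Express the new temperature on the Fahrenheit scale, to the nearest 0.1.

Initial temperature in Celsius: 234 - 273.15 = -39.1500°C.
The 117.4°F change is an interval, so only the factor 5/9 applies: +117.4 × 5/9 = +65.2222°C.
Final Celsius temperature: -39.1500 + 65.2222 = 26.0722°C.
In Fahrenheit: 26.0722 × 1.8 + 32 = 78.9°F.

78.9°F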